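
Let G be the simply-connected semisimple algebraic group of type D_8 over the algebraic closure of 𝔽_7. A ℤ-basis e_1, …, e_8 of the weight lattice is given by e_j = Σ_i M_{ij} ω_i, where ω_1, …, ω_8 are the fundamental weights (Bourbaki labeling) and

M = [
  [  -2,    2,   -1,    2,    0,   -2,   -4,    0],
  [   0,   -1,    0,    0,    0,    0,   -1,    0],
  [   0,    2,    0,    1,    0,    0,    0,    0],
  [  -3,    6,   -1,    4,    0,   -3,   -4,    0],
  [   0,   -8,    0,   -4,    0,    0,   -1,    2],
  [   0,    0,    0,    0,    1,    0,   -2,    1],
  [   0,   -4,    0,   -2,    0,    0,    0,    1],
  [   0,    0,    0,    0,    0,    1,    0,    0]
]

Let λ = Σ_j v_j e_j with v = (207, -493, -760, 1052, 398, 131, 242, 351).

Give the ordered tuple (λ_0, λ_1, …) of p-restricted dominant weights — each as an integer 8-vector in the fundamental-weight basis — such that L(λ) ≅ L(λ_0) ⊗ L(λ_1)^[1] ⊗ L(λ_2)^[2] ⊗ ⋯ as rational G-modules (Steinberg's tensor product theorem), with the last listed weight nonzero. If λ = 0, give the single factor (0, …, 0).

((3, 6, 3, 0, 0, 6, 2, 5), (5, 0, 2, 4, 0, 2, 3, 4), (4, 5, 1, 0, 4, 5, 4, 2))

Compute c_i = Σ_j M_{ij} v_j with v = (207, -493, -760, 1052, 398, 131, 242, 351):
  c_1 = (-2)·(207) + (2)·(-493) + (-1)·(-760) + 2·1052 + 0·398 + (-2)·(131) + (-4)·(242) + 0·351 = 234
  c_2 = 0·207 + (-1)·(-493) + (0)·(-760) + 0·1052 + 0·398 + 0·131 + (-1)·(242) + 0·351 = 251
  c_3 = 0·207 + (2)·(-493) + (0)·(-760) + 1·1052 + 0·398 + 0·131 + 0·242 + 0·351 = 66
  c_4 = (-3)·(207) + (6)·(-493) + (-1)·(-760) + 4·1052 + 0·398 + (-3)·(131) + (-4)·(242) + 0·351 = 28
  c_5 = 0·207 + (-8)·(-493) + (0)·(-760) + (-4)·(1052) + 0·398 + 0·131 + (-1)·(242) + 2·351 = 196
  c_6 = 0·207 + (0)·(-493) + (0)·(-760) + 0·1052 + 1·398 + 0·131 + (-2)·(242) + 1·351 = 265
  c_7 = 0·207 + (-4)·(-493) + (0)·(-760) + (-2)·(1052) + 0·398 + 0·131 + 0·242 + 1·351 = 219
  c_8 = 0·207 + (0)·(-493) + (0)·(-760) + 0·1052 + 0·398 + 1·131 + 0·242 + 0·351 = 131
Expand coordinatewise in base 7:
  c_1 = 234 = 3·7^0 + 5·7^1 + 4·7^2
  c_2 = 251 = 6·7^0 + 0·7^1 + 5·7^2
  c_3 = 66 = 3·7^0 + 2·7^1 + 1·7^2
  c_4 = 28 = 0·7^0 + 4·7^1
  c_5 = 196 = 0·7^0 + 0·7^1 + 4·7^2
  c_6 = 265 = 6·7^0 + 2·7^1 + 5·7^2
  c_7 = 219 = 2·7^0 + 3·7^1 + 4·7^2
  c_8 = 131 = 5·7^0 + 4·7^1 + 2·7^2
Factor λ_0 = (3, 6, 3, 0, 0, 6, 2, 5)
Factor λ_1 = (5, 0, 2, 4, 0, 2, 3, 4)
Factor λ_2 = (4, 5, 1, 0, 4, 5, 4, 2)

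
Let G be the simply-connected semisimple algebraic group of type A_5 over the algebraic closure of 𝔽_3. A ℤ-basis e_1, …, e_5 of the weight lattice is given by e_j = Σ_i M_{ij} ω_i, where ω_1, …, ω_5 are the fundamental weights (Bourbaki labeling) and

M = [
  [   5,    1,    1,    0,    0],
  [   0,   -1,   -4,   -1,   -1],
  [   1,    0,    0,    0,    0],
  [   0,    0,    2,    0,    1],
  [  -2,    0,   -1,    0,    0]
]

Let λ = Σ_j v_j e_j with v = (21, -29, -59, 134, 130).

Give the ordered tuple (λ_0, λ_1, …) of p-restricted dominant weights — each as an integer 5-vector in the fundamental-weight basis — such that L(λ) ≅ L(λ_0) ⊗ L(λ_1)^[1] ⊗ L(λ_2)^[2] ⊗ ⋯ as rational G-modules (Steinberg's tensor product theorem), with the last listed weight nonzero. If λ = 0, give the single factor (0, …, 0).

ω-coordinates c = M·v, v = (21, -29, -59, 134, 130):
  c_1 = (5)·(21) + (1)·(-29) + (1)·(-59) + (0)·(134) + (0)·(130) = 17
  c_2 = (0)·(21) + (-1)·(-29) + (-4)·(-59) + (-1)·(134) + (-1)·(130) = 1
  c_3 = (1)·(21) + (0)·(-29) + (0)·(-59) + (0)·(134) + (0)·(130) = 21
  c_4 = (0)·(21) + (0)·(-29) + (2)·(-59) + (0)·(134) + (1)·(130) = 12
  c_5 = (-2)·(21) + (0)·(-29) + (-1)·(-59) + (0)·(134) + (0)·(130) = 17
Base-3 expansion of each c_i:
  c_1 = 17 = 2·3^0 + 2·3^1 + 1·3^2
  c_2 = 1 = 1·3^0
  c_3 = 21 = 0·3^0 + 1·3^1 + 2·3^2
  c_4 = 12 = 0·3^0 + 1·3^1 + 1·3^2
  c_5 = 17 = 2·3^0 + 2·3^1 + 1·3^2
p-restricted factor λ_0 = (2, 1, 0, 0, 2)
p-restricted factor λ_1 = (2, 0, 1, 1, 2)
p-restricted factor λ_2 = (1, 0, 2, 1, 1)

((2, 1, 0, 0, 2), (2, 0, 1, 1, 2), (1, 0, 2, 1, 1))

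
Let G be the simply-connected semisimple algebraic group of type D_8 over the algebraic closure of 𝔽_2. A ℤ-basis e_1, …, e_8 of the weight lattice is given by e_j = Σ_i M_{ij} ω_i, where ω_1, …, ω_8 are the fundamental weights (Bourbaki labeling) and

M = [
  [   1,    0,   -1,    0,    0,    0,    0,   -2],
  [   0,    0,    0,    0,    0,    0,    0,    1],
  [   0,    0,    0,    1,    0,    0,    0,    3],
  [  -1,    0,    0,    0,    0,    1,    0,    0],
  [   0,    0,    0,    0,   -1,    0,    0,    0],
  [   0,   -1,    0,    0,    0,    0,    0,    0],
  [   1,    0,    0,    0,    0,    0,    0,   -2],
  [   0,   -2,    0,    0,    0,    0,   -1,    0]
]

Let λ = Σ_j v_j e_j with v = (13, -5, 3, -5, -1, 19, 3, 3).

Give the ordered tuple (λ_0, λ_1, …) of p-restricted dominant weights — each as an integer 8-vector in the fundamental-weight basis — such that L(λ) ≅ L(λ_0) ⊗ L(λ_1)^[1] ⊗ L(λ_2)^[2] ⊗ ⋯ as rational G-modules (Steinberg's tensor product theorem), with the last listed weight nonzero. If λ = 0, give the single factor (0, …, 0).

Converting to the ω-basis (c_i = row i of M dotted with v = (13, -5, 3, -5, -1, 19, 3, 3)):
  c_1 = 1·13 + (0)·(-5) + (-1)·(3) + (0)·(-5) + (0)·(-1) + 0·19 + 0·3 + (-2)·(3) = 4
  c_2 = 0·13 + (0)·(-5) + 0·3 + (0)·(-5) + (0)·(-1) + 0·19 + 0·3 + 1·3 = 3
  c_3 = 0·13 + (0)·(-5) + 0·3 + (1)·(-5) + (0)·(-1) + 0·19 + 0·3 + 3·3 = 4
  c_4 = (-1)·(13) + (0)·(-5) + 0·3 + (0)·(-5) + (0)·(-1) + 1·19 + 0·3 + 0·3 = 6
  c_5 = 0·13 + (0)·(-5) + 0·3 + (0)·(-5) + (-1)·(-1) + 0·19 + 0·3 + 0·3 = 1
  c_6 = 0·13 + (-1)·(-5) + 0·3 + (0)·(-5) + (0)·(-1) + 0·19 + 0·3 + 0·3 = 5
  c_7 = 1·13 + (0)·(-5) + 0·3 + (0)·(-5) + (0)·(-1) + 0·19 + 0·3 + (-2)·(3) = 7
  c_8 = 0·13 + (-2)·(-5) + 0·3 + (0)·(-5) + (0)·(-1) + 0·19 + (-1)·(3) + 0·3 = 7
Writing each c_i in base p = 2:
  c_1 = 4 = 0·2^0 + 0·2^1 + 1·2^2
  c_2 = 3 = 1·2^0 + 1·2^1
  c_3 = 4 = 0·2^0 + 0·2^1 + 1·2^2
  c_4 = 6 = 0·2^0 + 1·2^1 + 1·2^2
  c_5 = 1 = 1·2^0
  c_6 = 5 = 1·2^0 + 0·2^1 + 1·2^2
  c_7 = 7 = 1·2^0 + 1·2^1 + 1·2^2
  c_8 = 7 = 1·2^0 + 1·2^1 + 1·2^2
p-restricted factor λ_0 = (0, 1, 0, 0, 1, 1, 1, 1)
p-restricted factor λ_1 = (0, 1, 0, 1, 0, 0, 1, 1)
p-restricted factor λ_2 = (1, 0, 1, 1, 0, 1, 1, 1)

((0, 1, 0, 0, 1, 1, 1, 1), (0, 1, 0, 1, 0, 0, 1, 1), (1, 0, 1, 1, 0, 1, 1, 1))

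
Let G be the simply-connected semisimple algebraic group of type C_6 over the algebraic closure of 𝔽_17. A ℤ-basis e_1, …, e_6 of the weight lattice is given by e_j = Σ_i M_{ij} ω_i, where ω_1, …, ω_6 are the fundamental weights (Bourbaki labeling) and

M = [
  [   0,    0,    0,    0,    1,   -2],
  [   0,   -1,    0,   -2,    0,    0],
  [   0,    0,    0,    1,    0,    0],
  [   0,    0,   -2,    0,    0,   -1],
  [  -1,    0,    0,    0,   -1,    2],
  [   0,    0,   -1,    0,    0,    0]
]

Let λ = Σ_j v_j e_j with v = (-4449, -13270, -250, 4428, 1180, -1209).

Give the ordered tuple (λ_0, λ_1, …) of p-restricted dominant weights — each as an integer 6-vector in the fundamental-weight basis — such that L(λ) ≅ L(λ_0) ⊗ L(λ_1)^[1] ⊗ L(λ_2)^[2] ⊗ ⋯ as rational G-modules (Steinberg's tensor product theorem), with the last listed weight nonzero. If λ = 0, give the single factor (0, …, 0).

Compute c_i = Σ_j M_{ij} v_j with v = (-4449, -13270, -250, 4428, 1180, -1209):
  c_1 = (0)·(-4449) + (0)·(-13270) + (0)·(-250) + (0)·(4428) + (1)·(1180) + (-2)·(-1209) = 3598
  c_2 = (0)·(-4449) + (-1)·(-13270) + (0)·(-250) + (-2)·(4428) + (0)·(1180) + (0)·(-1209) = 4414
  c_3 = (0)·(-4449) + (0)·(-13270) + (0)·(-250) + (1)·(4428) + (0)·(1180) + (0)·(-1209) = 4428
  c_4 = (0)·(-4449) + (0)·(-13270) + (-2)·(-250) + (0)·(4428) + (0)·(1180) + (-1)·(-1209) = 1709
  c_5 = (-1)·(-4449) + (0)·(-13270) + (0)·(-250) + (0)·(4428) + (-1)·(1180) + (2)·(-1209) = 851
  c_6 = (0)·(-4449) + (0)·(-13270) + (-1)·(-250) + (0)·(4428) + (0)·(1180) + (0)·(-1209) = 250
Writing each c_i in base p = 17:
  c_1 = 3598 = 11·17^0 + 7·17^1 + 12·17^2
  c_2 = 4414 = 11·17^0 + 4·17^1 + 15·17^2
  c_3 = 4428 = 8·17^0 + 5·17^1 + 15·17^2
  c_4 = 1709 = 9·17^0 + 15·17^1 + 5·17^2
  c_5 = 851 = 1·17^0 + 16·17^1 + 2·17^2
  c_6 = 250 = 12·17^0 + 14·17^1
λ_0 = (11, 11, 8, 9, 1, 12)
λ_1 = (7, 4, 5, 15, 16, 14)
λ_2 = (12, 15, 15, 5, 2, 0)

((11, 11, 8, 9, 1, 12), (7, 4, 5, 15, 16, 14), (12, 15, 15, 5, 2, 0))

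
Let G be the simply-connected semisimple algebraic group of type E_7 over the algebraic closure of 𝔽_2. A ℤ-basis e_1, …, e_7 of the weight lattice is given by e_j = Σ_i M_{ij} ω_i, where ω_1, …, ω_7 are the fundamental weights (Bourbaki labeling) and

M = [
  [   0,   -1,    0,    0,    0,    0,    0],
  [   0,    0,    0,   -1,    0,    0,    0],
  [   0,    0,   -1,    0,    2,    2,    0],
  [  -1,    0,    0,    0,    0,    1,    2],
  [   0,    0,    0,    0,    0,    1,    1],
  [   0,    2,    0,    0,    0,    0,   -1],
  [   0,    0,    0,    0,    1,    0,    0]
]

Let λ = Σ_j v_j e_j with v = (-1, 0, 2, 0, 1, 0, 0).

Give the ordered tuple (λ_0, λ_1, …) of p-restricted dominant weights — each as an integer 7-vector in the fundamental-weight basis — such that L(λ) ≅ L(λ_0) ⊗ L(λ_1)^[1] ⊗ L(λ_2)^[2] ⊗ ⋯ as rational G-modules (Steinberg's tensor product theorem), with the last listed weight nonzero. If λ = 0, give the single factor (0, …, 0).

Change of basis e → ω: c = M·v where v = (-1, 0, 2, 0, 1, 0, 0):
  c_1 = (0)·(-1) + (-1)·(0) + 0·2 + 0·0 + 0·1 + 0·0 + 0·0 = 0
  c_2 = (0)·(-1) + 0·0 + 0·2 + (-1)·(0) + 0·1 + 0·0 + 0·0 = 0
  c_3 = (0)·(-1) + 0·0 + (-1)·(2) + 0·0 + 2·1 + 2·0 + 0·0 = 0
  c_4 = (-1)·(-1) + 0·0 + 0·2 + 0·0 + 0·1 + 1·0 + 2·0 = 1
  c_5 = (0)·(-1) + 0·0 + 0·2 + 0·0 + 0·1 + 1·0 + 1·0 = 0
  c_6 = (0)·(-1) + 2·0 + 0·2 + 0·0 + 0·1 + 0·0 + (-1)·(0) = 0
  c_7 = (0)·(-1) + 0·0 + 0·2 + 0·0 + 1·1 + 0·0 + 0·0 = 1
Base-2 expansion of each c_i:
  c_1 = 0
  c_2 = 0
  c_3 = 0
  c_4 = 1 = 1·2^0
  c_5 = 0
  c_6 = 0
  c_7 = 1 = 1·2^0
Factor λ_0 = (0, 0, 0, 1, 0, 0, 1)

((0, 0, 0, 1, 0, 0, 1),)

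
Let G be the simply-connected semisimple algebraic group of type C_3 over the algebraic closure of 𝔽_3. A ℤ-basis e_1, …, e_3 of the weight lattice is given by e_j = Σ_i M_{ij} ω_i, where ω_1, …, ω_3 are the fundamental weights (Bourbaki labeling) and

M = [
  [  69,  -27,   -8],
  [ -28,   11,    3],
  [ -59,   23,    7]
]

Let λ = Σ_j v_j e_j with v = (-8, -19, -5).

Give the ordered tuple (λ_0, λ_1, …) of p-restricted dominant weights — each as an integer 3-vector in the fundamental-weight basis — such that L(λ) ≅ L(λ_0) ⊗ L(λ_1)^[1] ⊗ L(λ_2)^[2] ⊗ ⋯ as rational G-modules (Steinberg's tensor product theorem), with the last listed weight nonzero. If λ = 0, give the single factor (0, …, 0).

Compute c_i = Σ_j M_{ij} v_j with v = (-8, -19, -5):
  c_1 = (69)·(-8) + (-27)·(-19) + (-8)·(-5) = 1
  c_2 = (-28)·(-8) + (11)·(-19) + (3)·(-5) = 0
  c_3 = (-59)·(-8) + (23)·(-19) + (7)·(-5) = 0
Writing each c_i in base p = 3:
  c_1 = 1 = 1·3^0
  c_2 = 0
  c_3 = 0
λ_0 = (1, 0, 0)

((1, 0, 0),)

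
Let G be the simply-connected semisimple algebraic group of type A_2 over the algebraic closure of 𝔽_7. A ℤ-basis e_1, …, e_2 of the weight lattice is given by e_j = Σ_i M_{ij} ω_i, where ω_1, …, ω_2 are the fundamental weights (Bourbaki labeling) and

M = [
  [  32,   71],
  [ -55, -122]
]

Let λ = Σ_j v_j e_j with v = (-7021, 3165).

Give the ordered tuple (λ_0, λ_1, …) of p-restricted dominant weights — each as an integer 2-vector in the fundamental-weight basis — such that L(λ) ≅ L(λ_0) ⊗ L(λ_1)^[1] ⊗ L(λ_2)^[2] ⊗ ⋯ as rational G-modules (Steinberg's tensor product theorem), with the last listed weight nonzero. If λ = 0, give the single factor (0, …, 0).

Converting to the ω-basis (c_i = row i of M dotted with v = (-7021, 3165)):
  c_1 = (32)·(-7021) + (71)·(3165) = 43
  c_2 = (-55)·(-7021) + (-122)·(3165) = 25
p = 7; digits c_i = Σ_j d_{ij}·7^j, 0 ≤ d_{ij} < 7:
  c_1 = 43 = 1·7^0 + 6·7^1
  c_2 = 25 = 4·7^0 + 3·7^1
λ_0 = (1, 4)
λ_1 = (6, 3)

((1, 4), (6, 3))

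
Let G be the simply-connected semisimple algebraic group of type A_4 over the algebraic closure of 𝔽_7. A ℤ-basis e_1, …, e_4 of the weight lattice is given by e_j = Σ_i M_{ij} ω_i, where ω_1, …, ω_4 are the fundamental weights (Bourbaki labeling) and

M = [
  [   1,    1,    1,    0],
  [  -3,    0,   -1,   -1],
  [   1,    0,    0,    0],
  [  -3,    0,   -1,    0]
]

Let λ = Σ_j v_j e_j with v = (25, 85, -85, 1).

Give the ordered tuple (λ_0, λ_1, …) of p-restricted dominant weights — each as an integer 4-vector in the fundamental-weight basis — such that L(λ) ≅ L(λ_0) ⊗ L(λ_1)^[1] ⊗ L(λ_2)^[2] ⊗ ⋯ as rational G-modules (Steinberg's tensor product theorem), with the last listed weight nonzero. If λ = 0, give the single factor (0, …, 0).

((4, 2, 4, 3), (3, 1, 3, 1))

Converting to the ω-basis (c_i = row i of M dotted with v = (25, 85, -85, 1)):
  c_1 = (1)·(25) + (1)·(85) + (1)·(-85) + (0)·(1) = 25
  c_2 = (-3)·(25) + (0)·(85) + (-1)·(-85) + (-1)·(1) = 9
  c_3 = (1)·(25) + (0)·(85) + (0)·(-85) + (0)·(1) = 25
  c_4 = (-3)·(25) + (0)·(85) + (-1)·(-85) + (0)·(1) = 10
p = 7; digits c_i = Σ_j d_{ij}·7^j, 0 ≤ d_{ij} < 7:
  c_1 = 25 = 4·7^0 + 3·7^1
  c_2 = 9 = 2·7^0 + 1·7^1
  c_3 = 25 = 4·7^0 + 3·7^1
  c_4 = 10 = 3·7^0 + 1·7^1
Factor λ_0 = (4, 2, 4, 3)
Factor λ_1 = (3, 1, 3, 1)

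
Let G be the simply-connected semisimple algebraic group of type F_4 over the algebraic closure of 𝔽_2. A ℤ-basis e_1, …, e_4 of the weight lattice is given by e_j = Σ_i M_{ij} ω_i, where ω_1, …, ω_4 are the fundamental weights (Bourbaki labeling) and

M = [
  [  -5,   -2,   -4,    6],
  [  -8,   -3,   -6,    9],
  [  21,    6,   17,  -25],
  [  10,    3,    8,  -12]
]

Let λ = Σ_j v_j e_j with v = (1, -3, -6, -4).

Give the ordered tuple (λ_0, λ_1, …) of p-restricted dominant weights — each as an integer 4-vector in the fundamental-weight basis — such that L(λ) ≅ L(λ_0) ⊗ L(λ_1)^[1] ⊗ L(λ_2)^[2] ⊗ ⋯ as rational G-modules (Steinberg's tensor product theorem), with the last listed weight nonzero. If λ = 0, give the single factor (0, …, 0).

ω-coordinates c = M·v, v = (1, -3, -6, -4):
  c_1 = (-5)·(1) + (-2)·(-3) + (-4)·(-6) + (6)·(-4) = 1
  c_2 = (-8)·(1) + (-3)·(-3) + (-6)·(-6) + (9)·(-4) = 1
  c_3 = (21)·(1) + (6)·(-3) + (17)·(-6) + (-25)·(-4) = 1
  c_4 = (10)·(1) + (3)·(-3) + (8)·(-6) + (-12)·(-4) = 1
p = 2; digits c_i = Σ_j d_{ij}·2^j, 0 ≤ d_{ij} < 2:
  c_1 = 1 = 1·2^0
  c_2 = 1 = 1·2^0
  c_3 = 1 = 1·2^0
  c_4 = 1 = 1·2^0
Factor λ_0 = (1, 1, 1, 1)

((1, 1, 1, 1),)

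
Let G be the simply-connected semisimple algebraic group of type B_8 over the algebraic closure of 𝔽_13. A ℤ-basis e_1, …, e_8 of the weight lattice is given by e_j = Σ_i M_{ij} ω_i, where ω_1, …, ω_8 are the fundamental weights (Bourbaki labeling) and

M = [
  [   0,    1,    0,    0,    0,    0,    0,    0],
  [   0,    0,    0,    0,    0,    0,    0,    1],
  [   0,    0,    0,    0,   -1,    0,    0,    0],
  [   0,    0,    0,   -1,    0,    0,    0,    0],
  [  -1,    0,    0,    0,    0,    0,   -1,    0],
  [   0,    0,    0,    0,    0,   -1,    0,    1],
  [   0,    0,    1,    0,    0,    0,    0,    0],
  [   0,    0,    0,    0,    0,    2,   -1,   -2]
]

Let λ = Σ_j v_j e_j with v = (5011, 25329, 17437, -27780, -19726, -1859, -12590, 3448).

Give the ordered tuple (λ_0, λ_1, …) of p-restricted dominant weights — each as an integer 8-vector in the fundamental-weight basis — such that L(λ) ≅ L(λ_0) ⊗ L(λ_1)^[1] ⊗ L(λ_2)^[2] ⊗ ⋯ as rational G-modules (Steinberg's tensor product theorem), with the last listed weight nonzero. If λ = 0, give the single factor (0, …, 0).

Change of basis e → ω: c = M·v where v = (5011, 25329, 17437, -27780, -19726, -1859, -12590, 3448):
  c_1 = 0*5011 + 1*25329 + 0*17437 + 0*-27780 + 0*-19726 + 0*-1859 + 0*-12590 + 0*3448 = 25329
  c_2 = 0*5011 + 0*25329 + 0*17437 + 0*-27780 + 0*-19726 + 0*-1859 + 0*-12590 + 1*3448 = 3448
  c_3 = 0*5011 + 0*25329 + 0*17437 + 0*-27780 + -1*-19726 + 0*-1859 + 0*-12590 + 0*3448 = 19726
  c_4 = 0*5011 + 0*25329 + 0*17437 + -1*-27780 + 0*-19726 + 0*-1859 + 0*-12590 + 0*3448 = 27780
  c_5 = -1*5011 + 0*25329 + 0*17437 + 0*-27780 + 0*-19726 + 0*-1859 + -1*-12590 + 0*3448 = 7579
  c_6 = 0*5011 + 0*25329 + 0*17437 + 0*-27780 + 0*-19726 + -1*-1859 + 0*-12590 + 1*3448 = 5307
  c_7 = 0*5011 + 0*25329 + 1*17437 + 0*-27780 + 0*-19726 + 0*-1859 + 0*-12590 + 0*3448 = 17437
  c_8 = 0*5011 + 0*25329 + 0*17437 + 0*-27780 + 0*-19726 + 2*-1859 + -1*-12590 + -2*3448 = 1976
Expand coordinatewise in base 13:
  c_1 = 25329 = 5·13^0 + 11·13^1 + 6·13^2 + 11·13^3
  c_2 = 3448 = 3·13^0 + 5·13^1 + 7·13^2 + 1·13^3
  c_3 = 19726 = 5·13^0 + 9·13^1 + 12·13^2 + 8·13^3
  c_4 = 27780 = 12·13^0 + 4·13^1 + 8·13^2 + 12·13^3
  c_5 = 7579 = 0·13^0 + 11·13^1 + 5·13^2 + 3·13^3
  c_6 = 5307 = 3·13^0 + 5·13^1 + 5·13^2 + 2·13^3
  c_7 = 17437 = 4·13^0 + 2·13^1 + 12·13^2 + 7·13^3
  c_8 = 1976 = 0·13^0 + 9·13^1 + 11·13^2
Factor λ_0 = (5, 3, 5, 12, 0, 3, 4, 0)
Factor λ_1 = (11, 5, 9, 4, 11, 5, 2, 9)
Factor λ_2 = (6, 7, 12, 8, 5, 5, 12, 11)
Factor λ_3 = (11, 1, 8, 12, 3, 2, 7, 0)

((5, 3, 5, 12, 0, 3, 4, 0), (11, 5, 9, 4, 11, 5, 2, 9), (6, 7, 12, 8, 5, 5, 12, 11), (11, 1, 8, 12, 3, 2, 7, 0))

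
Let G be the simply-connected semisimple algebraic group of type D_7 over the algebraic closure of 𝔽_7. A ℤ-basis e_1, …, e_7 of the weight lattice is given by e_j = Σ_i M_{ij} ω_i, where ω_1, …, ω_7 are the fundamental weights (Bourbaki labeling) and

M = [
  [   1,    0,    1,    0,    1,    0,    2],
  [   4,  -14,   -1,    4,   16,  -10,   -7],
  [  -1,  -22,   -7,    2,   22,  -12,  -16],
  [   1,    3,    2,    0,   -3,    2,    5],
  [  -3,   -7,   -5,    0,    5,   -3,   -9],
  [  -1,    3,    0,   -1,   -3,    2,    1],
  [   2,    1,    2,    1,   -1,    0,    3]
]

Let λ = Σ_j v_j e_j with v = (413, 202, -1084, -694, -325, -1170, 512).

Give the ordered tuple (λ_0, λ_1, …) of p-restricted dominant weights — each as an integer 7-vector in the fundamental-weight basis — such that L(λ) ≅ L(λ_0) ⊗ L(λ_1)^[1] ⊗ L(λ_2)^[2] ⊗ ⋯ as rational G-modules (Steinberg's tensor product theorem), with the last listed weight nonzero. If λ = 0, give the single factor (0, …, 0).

((0, 6, 6, 4, 2, 6, 6), (4, 6, 5, 6, 6, 4, 3))

In the fundamental-weight basis, λ has coordinates c = M·v (v = (413, 202, -1084, -694, -325, -1170, 512)):
  c_1 = 1*413 + 0*202 + 1*-1084 + 0*-694 + 1*-325 + 0*-1170 + 2*512 = 28
  c_2 = 4*413 + -14*202 + -1*-1084 + 4*-694 + 16*-325 + -10*-1170 + -7*512 = 48
  c_3 = -1*413 + -22*202 + -7*-1084 + 2*-694 + 22*-325 + -12*-1170 + -16*512 = 41
  c_4 = 1*413 + 3*202 + 2*-1084 + 0*-694 + -3*-325 + 2*-1170 + 5*512 = 46
  c_5 = -3*413 + -7*202 + -5*-1084 + 0*-694 + 5*-325 + -3*-1170 + -9*512 = 44
  c_6 = -1*413 + 3*202 + 0*-1084 + -1*-694 + -3*-325 + 2*-1170 + 1*512 = 34
  c_7 = 2*413 + 1*202 + 2*-1084 + 1*-694 + -1*-325 + 0*-1170 + 3*512 = 27
Writing each c_i in base p = 7:
  c_1 = 28 = 0·7^0 + 4·7^1
  c_2 = 48 = 6·7^0 + 6·7^1
  c_3 = 41 = 6·7^0 + 5·7^1
  c_4 = 46 = 4·7^0 + 6·7^1
  c_5 = 44 = 2·7^0 + 6·7^1
  c_6 = 34 = 6·7^0 + 4·7^1
  c_7 = 27 = 6·7^0 + 3·7^1
Factor λ_0 = (0, 6, 6, 4, 2, 6, 6)
Factor λ_1 = (4, 6, 5, 6, 6, 4, 3)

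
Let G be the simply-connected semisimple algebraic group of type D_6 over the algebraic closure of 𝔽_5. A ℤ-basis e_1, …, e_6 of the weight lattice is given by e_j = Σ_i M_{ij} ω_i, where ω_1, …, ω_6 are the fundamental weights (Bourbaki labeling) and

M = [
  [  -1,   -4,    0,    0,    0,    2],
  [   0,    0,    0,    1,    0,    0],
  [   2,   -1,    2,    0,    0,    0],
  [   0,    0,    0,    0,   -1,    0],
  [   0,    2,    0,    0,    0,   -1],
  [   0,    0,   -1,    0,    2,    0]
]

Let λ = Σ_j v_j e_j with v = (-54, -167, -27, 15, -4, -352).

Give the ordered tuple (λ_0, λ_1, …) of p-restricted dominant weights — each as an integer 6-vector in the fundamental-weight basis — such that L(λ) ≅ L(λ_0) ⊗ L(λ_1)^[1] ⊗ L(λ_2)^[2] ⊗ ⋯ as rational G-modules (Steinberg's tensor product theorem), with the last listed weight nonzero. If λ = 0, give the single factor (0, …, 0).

((3, 0, 0, 4, 3, 4), (3, 3, 1, 0, 3, 3))

ω-coordinates c = M·v, v = (-54, -167, -27, 15, -4, -352):
  c_1 = -1*-54 + -4*-167 + 0*-27 + 0*15 + 0*-4 + 2*-352 = 18
  c_2 = 0*-54 + 0*-167 + 0*-27 + 1*15 + 0*-4 + 0*-352 = 15
  c_3 = 2*-54 + -1*-167 + 2*-27 + 0*15 + 0*-4 + 0*-352 = 5
  c_4 = 0*-54 + 0*-167 + 0*-27 + 0*15 + -1*-4 + 0*-352 = 4
  c_5 = 0*-54 + 2*-167 + 0*-27 + 0*15 + 0*-4 + -1*-352 = 18
  c_6 = 0*-54 + 0*-167 + -1*-27 + 0*15 + 2*-4 + 0*-352 = 19
Expand coordinatewise in base 5:
  c_1 = 18 = 3·5^0 + 3·5^1
  c_2 = 15 = 0·5^0 + 3·5^1
  c_3 = 5 = 0·5^0 + 1·5^1
  c_4 = 4 = 4·5^0
  c_5 = 18 = 3·5^0 + 3·5^1
  c_6 = 19 = 4·5^0 + 3·5^1
Factor λ_0 = (3, 0, 0, 4, 3, 4)
Factor λ_1 = (3, 3, 1, 0, 3, 3)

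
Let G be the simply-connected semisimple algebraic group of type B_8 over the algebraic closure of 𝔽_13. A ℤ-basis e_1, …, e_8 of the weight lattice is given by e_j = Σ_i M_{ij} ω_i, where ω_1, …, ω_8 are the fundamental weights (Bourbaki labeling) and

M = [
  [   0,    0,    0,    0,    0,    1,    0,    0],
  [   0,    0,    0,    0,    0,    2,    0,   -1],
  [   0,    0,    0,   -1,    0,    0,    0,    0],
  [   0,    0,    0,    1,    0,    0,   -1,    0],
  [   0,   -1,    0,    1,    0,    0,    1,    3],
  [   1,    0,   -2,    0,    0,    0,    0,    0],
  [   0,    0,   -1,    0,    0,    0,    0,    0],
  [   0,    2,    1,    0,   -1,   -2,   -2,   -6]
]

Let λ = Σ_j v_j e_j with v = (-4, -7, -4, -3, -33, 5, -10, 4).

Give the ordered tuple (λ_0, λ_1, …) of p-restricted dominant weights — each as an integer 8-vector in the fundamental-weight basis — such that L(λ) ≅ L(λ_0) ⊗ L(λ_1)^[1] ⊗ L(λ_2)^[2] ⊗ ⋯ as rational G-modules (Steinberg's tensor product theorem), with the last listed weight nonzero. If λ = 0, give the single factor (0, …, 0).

((5, 6, 3, 7, 6, 4, 4, 1),)

Converting to the ω-basis (c_i = row i of M dotted with v = (-4, -7, -4, -3, -33, 5, -10, 4)):
  c_1 = (0)·(-4) + (0)·(-7) + (0)·(-4) + (0)·(-3) + (0)·(-33) + 1·5 + (0)·(-10) + 0·4 = 5
  c_2 = (0)·(-4) + (0)·(-7) + (0)·(-4) + (0)·(-3) + (0)·(-33) + 2·5 + (0)·(-10) + (-1)·(4) = 6
  c_3 = (0)·(-4) + (0)·(-7) + (0)·(-4) + (-1)·(-3) + (0)·(-33) + 0·5 + (0)·(-10) + 0·4 = 3
  c_4 = (0)·(-4) + (0)·(-7) + (0)·(-4) + (1)·(-3) + (0)·(-33) + 0·5 + (-1)·(-10) + 0·4 = 7
  c_5 = (0)·(-4) + (-1)·(-7) + (0)·(-4) + (1)·(-3) + (0)·(-33) + 0·5 + (1)·(-10) + 3·4 = 6
  c_6 = (1)·(-4) + (0)·(-7) + (-2)·(-4) + (0)·(-3) + (0)·(-33) + 0·5 + (0)·(-10) + 0·4 = 4
  c_7 = (0)·(-4) + (0)·(-7) + (-1)·(-4) + (0)·(-3) + (0)·(-33) + 0·5 + (0)·(-10) + 0·4 = 4
  c_8 = (0)·(-4) + (2)·(-7) + (1)·(-4) + (0)·(-3) + (-1)·(-33) + (-2)·(5) + (-2)·(-10) + (-6)·(4) = 1
Base-13 expansion of each c_i:
  c_1 = 5 = 5·13^0
  c_2 = 6 = 6·13^0
  c_3 = 3 = 3·13^0
  c_4 = 7 = 7·13^0
  c_5 = 6 = 6·13^0
  c_6 = 4 = 4·13^0
  c_7 = 4 = 4·13^0
  c_8 = 1 = 1·13^0
p-restricted factor λ_0 = (5, 6, 3, 7, 6, 4, 4, 1)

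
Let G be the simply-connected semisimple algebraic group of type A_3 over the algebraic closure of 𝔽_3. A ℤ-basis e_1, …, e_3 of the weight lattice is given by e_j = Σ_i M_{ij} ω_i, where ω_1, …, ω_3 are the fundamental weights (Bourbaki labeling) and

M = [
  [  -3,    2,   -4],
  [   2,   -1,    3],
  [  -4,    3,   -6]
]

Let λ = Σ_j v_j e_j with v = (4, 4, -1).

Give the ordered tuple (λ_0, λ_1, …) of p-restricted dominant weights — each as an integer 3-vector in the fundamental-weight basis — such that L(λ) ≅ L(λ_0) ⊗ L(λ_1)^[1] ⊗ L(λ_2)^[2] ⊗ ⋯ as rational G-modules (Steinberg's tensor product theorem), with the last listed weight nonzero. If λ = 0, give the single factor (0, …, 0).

((0, 1, 2),)

In the fundamental-weight basis, λ has coordinates c = M·v (v = (4, 4, -1)):
  c_1 = -3*4 + 2*4 + -4*-1 = 0
  c_2 = 2*4 + -1*4 + 3*-1 = 1
  c_3 = -4*4 + 3*4 + -6*-1 = 2
Expand coordinatewise in base 3:
  c_1 = 0
  c_2 = 1 = 1·3^0
  c_3 = 2 = 2·3^0
λ_0 = (0, 1, 2)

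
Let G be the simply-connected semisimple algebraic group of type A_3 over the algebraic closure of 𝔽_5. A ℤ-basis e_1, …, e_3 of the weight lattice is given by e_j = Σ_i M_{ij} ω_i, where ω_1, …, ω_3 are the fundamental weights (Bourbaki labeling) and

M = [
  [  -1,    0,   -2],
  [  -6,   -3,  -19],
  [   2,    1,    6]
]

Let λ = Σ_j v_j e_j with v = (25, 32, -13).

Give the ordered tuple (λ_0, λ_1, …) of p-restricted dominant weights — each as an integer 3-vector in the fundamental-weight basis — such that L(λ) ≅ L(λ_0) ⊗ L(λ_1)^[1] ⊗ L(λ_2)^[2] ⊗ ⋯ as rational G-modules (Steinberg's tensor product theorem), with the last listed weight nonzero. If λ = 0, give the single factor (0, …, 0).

((1, 1, 4),)

ω-coordinates c = M·v, v = (25, 32, -13):
  c_1 = (-1)·(25) + 0·32 + (-2)·(-13) = 1
  c_2 = (-6)·(25) + (-3)·(32) + (-19)·(-13) = 1
  c_3 = 2·25 + 1·32 + (6)·(-13) = 4
Base-5 expansion of each c_i:
  c_1 = 1 = 1·5^0
  c_2 = 1 = 1·5^0
  c_3 = 4 = 4·5^0
Factor λ_0 = (1, 1, 4)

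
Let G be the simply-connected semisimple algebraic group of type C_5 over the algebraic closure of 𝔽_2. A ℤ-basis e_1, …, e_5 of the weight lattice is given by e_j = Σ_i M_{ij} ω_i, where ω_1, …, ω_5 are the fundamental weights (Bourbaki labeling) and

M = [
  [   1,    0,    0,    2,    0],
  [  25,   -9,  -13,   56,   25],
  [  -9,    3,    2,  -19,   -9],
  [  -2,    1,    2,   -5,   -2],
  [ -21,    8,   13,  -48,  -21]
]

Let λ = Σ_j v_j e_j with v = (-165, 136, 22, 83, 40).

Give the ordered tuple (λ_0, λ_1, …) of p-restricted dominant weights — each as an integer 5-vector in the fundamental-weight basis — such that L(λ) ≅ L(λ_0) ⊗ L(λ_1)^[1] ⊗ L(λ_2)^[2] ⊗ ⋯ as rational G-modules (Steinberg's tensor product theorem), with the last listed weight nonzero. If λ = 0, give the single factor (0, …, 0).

Converting to the ω-basis (c_i = row i of M dotted with v = (-165, 136, 22, 83, 40)):
  c_1 = (1)·(-165) + (0)·(136) + (0)·(22) + (2)·(83) + (0)·(40) = 1
  c_2 = (25)·(-165) + (-9)·(136) + (-13)·(22) + (56)·(83) + (25)·(40) = 13
  c_3 = (-9)·(-165) + (3)·(136) + (2)·(22) + (-19)·(83) + (-9)·(40) = 0
  c_4 = (-2)·(-165) + (1)·(136) + (2)·(22) + (-5)·(83) + (-2)·(40) = 15
  c_5 = (-21)·(-165) + (8)·(136) + (13)·(22) + (-48)·(83) + (-21)·(40) = 15
p = 2; digits c_i = Σ_j d_{ij}·2^j, 0 ≤ d_{ij} < 2:
  c_1 = 1 = 1·2^0
  c_2 = 13 = 1·2^0 + 0·2^1 + 1·2^2 + 1·2^3
  c_3 = 0
  c_4 = 15 = 1·2^0 + 1·2^1 + 1·2^2 + 1·2^3
  c_5 = 15 = 1·2^0 + 1·2^1 + 1·2^2 + 1·2^3
λ_0 = (1, 1, 0, 1, 1)
λ_1 = (0, 0, 0, 1, 1)
λ_2 = (0, 1, 0, 1, 1)
λ_3 = (0, 1, 0, 1, 1)

((1, 1, 0, 1, 1), (0, 0, 0, 1, 1), (0, 1, 0, 1, 1), (0, 1, 0, 1, 1))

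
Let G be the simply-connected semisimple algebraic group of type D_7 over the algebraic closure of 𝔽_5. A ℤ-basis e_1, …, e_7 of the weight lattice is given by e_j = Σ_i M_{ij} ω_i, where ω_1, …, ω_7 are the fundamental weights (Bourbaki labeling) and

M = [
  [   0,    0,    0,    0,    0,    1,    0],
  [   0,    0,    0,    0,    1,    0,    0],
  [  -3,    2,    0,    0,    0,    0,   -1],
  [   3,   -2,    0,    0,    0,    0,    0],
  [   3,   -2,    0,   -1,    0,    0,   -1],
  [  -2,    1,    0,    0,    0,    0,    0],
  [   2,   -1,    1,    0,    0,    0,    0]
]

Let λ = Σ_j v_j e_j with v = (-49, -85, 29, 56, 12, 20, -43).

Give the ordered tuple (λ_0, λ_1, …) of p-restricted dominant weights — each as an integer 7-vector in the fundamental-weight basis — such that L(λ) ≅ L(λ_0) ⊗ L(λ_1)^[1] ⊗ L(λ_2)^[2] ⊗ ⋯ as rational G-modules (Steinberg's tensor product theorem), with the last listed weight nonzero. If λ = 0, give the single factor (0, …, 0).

((0, 2, 0, 3, 0, 3, 1), (4, 2, 4, 4, 2, 2, 3))

Compute c_i = Σ_j M_{ij} v_j with v = (-49, -85, 29, 56, 12, 20, -43):
  c_1 = (0)·(-49) + (0)·(-85) + (0)·(29) + (0)·(56) + (0)·(12) + (1)·(20) + (0)·(-43) = 20
  c_2 = (0)·(-49) + (0)·(-85) + (0)·(29) + (0)·(56) + (1)·(12) + (0)·(20) + (0)·(-43) = 12
  c_3 = (-3)·(-49) + (2)·(-85) + (0)·(29) + (0)·(56) + (0)·(12) + (0)·(20) + (-1)·(-43) = 20
  c_4 = (3)·(-49) + (-2)·(-85) + (0)·(29) + (0)·(56) + (0)·(12) + (0)·(20) + (0)·(-43) = 23
  c_5 = (3)·(-49) + (-2)·(-85) + (0)·(29) + (-1)·(56) + (0)·(12) + (0)·(20) + (-1)·(-43) = 10
  c_6 = (-2)·(-49) + (1)·(-85) + (0)·(29) + (0)·(56) + (0)·(12) + (0)·(20) + (0)·(-43) = 13
  c_7 = (2)·(-49) + (-1)·(-85) + (1)·(29) + (0)·(56) + (0)·(12) + (0)·(20) + (0)·(-43) = 16
Base-5 expansion of each c_i:
  c_1 = 20 = 0·5^0 + 4·5^1
  c_2 = 12 = 2·5^0 + 2·5^1
  c_3 = 20 = 0·5^0 + 4·5^1
  c_4 = 23 = 3·5^0 + 4·5^1
  c_5 = 10 = 0·5^0 + 2·5^1
  c_6 = 13 = 3·5^0 + 2·5^1
  c_7 = 16 = 1·5^0 + 3·5^1
λ_0 = (0, 2, 0, 3, 0, 3, 1)
λ_1 = (4, 2, 4, 4, 2, 2, 3)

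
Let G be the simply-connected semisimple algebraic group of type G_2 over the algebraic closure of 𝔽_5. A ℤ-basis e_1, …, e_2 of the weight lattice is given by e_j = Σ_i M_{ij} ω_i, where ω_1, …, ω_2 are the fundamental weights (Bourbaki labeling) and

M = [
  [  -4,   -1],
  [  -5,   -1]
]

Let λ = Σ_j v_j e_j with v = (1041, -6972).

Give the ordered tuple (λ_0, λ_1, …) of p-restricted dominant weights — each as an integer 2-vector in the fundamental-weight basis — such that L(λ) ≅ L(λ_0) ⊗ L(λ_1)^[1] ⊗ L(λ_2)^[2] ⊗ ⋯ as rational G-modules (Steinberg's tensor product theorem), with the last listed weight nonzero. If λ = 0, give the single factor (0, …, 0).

((3, 2), (1, 3), (2, 0), (2, 4), (4, 2))

Change of basis e → ω: c = M·v where v = (1041, -6972):
  c_1 = (-4)·(1041) + (-1)·(-6972) = 2808
  c_2 = (-5)·(1041) + (-1)·(-6972) = 1767
Expand coordinatewise in base 5:
  c_1 = 2808 = 3·5^0 + 1·5^1 + 2·5^2 + 2·5^3 + 4·5^4
  c_2 = 1767 = 2·5^0 + 3·5^1 + 0·5^2 + 4·5^3 + 2·5^4
Factor λ_0 = (3, 2)
Factor λ_1 = (1, 3)
Factor λ_2 = (2, 0)
Factor λ_3 = (2, 4)
Factor λ_4 = (4, 2)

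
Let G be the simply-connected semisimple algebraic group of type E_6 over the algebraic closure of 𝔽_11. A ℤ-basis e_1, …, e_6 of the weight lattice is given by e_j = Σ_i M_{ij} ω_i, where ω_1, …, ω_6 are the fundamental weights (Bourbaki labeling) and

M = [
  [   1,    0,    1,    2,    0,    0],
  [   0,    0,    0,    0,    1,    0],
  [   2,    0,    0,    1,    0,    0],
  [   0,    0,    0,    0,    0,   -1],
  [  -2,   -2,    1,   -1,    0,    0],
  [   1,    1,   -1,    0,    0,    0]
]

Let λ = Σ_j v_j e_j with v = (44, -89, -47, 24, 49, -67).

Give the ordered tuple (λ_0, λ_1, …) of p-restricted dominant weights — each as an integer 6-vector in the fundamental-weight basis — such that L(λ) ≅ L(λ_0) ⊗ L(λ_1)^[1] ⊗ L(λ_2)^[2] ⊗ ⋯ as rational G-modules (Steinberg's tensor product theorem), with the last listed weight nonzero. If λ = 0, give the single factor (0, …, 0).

Compute c_i = Σ_j M_{ij} v_j with v = (44, -89, -47, 24, 49, -67):
  c_1 = 1*44 + 0*-89 + 1*-47 + 2*24 + 0*49 + 0*-67 = 45
  c_2 = 0*44 + 0*-89 + 0*-47 + 0*24 + 1*49 + 0*-67 = 49
  c_3 = 2*44 + 0*-89 + 0*-47 + 1*24 + 0*49 + 0*-67 = 112
  c_4 = 0*44 + 0*-89 + 0*-47 + 0*24 + 0*49 + -1*-67 = 67
  c_5 = -2*44 + -2*-89 + 1*-47 + -1*24 + 0*49 + 0*-67 = 19
  c_6 = 1*44 + 1*-89 + -1*-47 + 0*24 + 0*49 + 0*-67 = 2
p = 11; digits c_i = Σ_j d_{ij}·11^j, 0 ≤ d_{ij} < 11:
  c_1 = 45 = 1·11^0 + 4·11^1
  c_2 = 49 = 5·11^0 + 4·11^1
  c_3 = 112 = 2·11^0 + 10·11^1
  c_4 = 67 = 1·11^0 + 6·11^1
  c_5 = 19 = 8·11^0 + 1·11^1
  c_6 = 2 = 2·11^0
Factor λ_0 = (1, 5, 2, 1, 8, 2)
Factor λ_1 = (4, 4, 10, 6, 1, 0)

((1, 5, 2, 1, 8, 2), (4, 4, 10, 6, 1, 0))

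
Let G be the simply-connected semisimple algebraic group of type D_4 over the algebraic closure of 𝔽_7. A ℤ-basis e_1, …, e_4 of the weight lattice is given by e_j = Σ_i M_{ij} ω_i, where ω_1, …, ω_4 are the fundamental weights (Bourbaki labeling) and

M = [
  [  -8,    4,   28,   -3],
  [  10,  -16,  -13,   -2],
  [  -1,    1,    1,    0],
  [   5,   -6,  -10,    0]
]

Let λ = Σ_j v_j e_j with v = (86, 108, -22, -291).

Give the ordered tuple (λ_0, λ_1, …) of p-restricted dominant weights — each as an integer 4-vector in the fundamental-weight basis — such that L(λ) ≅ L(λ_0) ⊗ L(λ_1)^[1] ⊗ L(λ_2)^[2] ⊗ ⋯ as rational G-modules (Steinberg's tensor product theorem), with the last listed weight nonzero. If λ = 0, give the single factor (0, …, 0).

In the fundamental-weight basis, λ has coordinates c = M·v (v = (86, 108, -22, -291)):
  c_1 = (-8)·(86) + (4)·(108) + (28)·(-22) + (-3)·(-291) = 1
  c_2 = (10)·(86) + (-16)·(108) + (-13)·(-22) + (-2)·(-291) = 0
  c_3 = (-1)·(86) + (1)·(108) + (1)·(-22) + (0)·(-291) = 0
  c_4 = (5)·(86) + (-6)·(108) + (-10)·(-22) + (0)·(-291) = 2
Base-7 expansion of each c_i:
  c_1 = 1 = 1·7^0
  c_2 = 0
  c_3 = 0
  c_4 = 2 = 2·7^0
p-restricted factor λ_0 = (1, 0, 0, 2)

((1, 0, 0, 2),)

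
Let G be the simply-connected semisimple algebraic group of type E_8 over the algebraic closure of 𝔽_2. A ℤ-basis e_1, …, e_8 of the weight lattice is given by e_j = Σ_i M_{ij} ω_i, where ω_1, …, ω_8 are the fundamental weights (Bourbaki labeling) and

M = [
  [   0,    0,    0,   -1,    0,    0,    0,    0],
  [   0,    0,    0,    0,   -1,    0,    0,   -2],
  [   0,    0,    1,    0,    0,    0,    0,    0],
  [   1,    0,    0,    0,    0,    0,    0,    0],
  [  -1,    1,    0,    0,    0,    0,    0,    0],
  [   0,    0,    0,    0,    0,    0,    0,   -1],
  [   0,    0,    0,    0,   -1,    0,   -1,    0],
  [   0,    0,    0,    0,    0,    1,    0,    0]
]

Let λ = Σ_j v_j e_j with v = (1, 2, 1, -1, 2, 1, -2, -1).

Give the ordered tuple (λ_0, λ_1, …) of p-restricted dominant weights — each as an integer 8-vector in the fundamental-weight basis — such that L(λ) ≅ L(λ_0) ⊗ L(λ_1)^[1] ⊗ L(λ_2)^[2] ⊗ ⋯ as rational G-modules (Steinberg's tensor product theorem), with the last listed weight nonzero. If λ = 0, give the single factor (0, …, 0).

((1, 0, 1, 1, 1, 1, 0, 1),)

Compute c_i = Σ_j M_{ij} v_j with v = (1, 2, 1, -1, 2, 1, -2, -1):
  c_1 = 0·1 + 0·2 + 0·1 + (-1)·(-1) + 0·2 + 0·1 + (0)·(-2) + (0)·(-1) = 1
  c_2 = 0·1 + 0·2 + 0·1 + (0)·(-1) + (-1)·(2) + 0·1 + (0)·(-2) + (-2)·(-1) = 0
  c_3 = 0·1 + 0·2 + 1·1 + (0)·(-1) + 0·2 + 0·1 + (0)·(-2) + (0)·(-1) = 1
  c_4 = 1·1 + 0·2 + 0·1 + (0)·(-1) + 0·2 + 0·1 + (0)·(-2) + (0)·(-1) = 1
  c_5 = (-1)·(1) + 1·2 + 0·1 + (0)·(-1) + 0·2 + 0·1 + (0)·(-2) + (0)·(-1) = 1
  c_6 = 0·1 + 0·2 + 0·1 + (0)·(-1) + 0·2 + 0·1 + (0)·(-2) + (-1)·(-1) = 1
  c_7 = 0·1 + 0·2 + 0·1 + (0)·(-1) + (-1)·(2) + 0·1 + (-1)·(-2) + (0)·(-1) = 0
  c_8 = 0·1 + 0·2 + 0·1 + (0)·(-1) + 0·2 + 1·1 + (0)·(-2) + (0)·(-1) = 1
Base-2 expansion of each c_i:
  c_1 = 1 = 1·2^0
  c_2 = 0
  c_3 = 1 = 1·2^0
  c_4 = 1 = 1·2^0
  c_5 = 1 = 1·2^0
  c_6 = 1 = 1·2^0
  c_7 = 0
  c_8 = 1 = 1·2^0
p-restricted factor λ_0 = (1, 0, 1, 1, 1, 1, 0, 1)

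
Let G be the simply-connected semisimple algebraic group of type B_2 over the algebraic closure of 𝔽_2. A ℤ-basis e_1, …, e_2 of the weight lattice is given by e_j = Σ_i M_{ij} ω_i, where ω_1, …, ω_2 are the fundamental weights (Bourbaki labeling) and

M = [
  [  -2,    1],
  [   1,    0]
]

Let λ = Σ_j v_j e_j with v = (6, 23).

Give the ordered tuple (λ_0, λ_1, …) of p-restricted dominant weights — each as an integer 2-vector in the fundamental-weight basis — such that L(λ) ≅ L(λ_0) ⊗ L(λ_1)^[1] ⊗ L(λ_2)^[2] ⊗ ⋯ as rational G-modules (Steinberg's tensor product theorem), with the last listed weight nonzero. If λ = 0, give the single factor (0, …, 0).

((1, 0), (1, 1), (0, 1), (1, 0))

Change of basis e → ω: c = M·v where v = (6, 23):
  c_1 = -2*6 + 1*23 = 11
  c_2 = 1*6 + 0*23 = 6
Base-2 expansion of each c_i:
  c_1 = 11 = 1·2^0 + 1·2^1 + 0·2^2 + 1·2^3
  c_2 = 6 = 0·2^0 + 1·2^1 + 1·2^2
Factor λ_0 = (1, 0)
Factor λ_1 = (1, 1)
Factor λ_2 = (0, 1)
Factor λ_3 = (1, 0)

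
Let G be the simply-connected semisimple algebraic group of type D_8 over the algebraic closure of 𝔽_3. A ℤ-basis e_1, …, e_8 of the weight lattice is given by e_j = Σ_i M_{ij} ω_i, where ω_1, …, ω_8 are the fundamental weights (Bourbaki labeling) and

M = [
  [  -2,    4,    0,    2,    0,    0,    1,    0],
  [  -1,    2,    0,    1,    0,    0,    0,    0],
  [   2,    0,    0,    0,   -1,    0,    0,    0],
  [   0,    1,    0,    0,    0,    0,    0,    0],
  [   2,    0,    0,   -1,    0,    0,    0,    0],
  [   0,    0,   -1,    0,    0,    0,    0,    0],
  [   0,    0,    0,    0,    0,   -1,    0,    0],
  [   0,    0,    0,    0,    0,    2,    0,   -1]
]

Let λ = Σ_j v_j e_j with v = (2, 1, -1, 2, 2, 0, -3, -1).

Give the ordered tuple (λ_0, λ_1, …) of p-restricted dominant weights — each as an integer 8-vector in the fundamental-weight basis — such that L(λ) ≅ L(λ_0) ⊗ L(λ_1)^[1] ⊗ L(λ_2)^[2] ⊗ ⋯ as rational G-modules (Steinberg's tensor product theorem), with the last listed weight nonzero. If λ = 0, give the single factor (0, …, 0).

Converting to the ω-basis (c_i = row i of M dotted with v = (2, 1, -1, 2, 2, 0, -3, -1)):
  c_1 = -2*2 + 4*1 + 0*-1 + 2*2 + 0*2 + 0*0 + 1*-3 + 0*-1 = 1
  c_2 = -1*2 + 2*1 + 0*-1 + 1*2 + 0*2 + 0*0 + 0*-3 + 0*-1 = 2
  c_3 = 2*2 + 0*1 + 0*-1 + 0*2 + -1*2 + 0*0 + 0*-3 + 0*-1 = 2
  c_4 = 0*2 + 1*1 + 0*-1 + 0*2 + 0*2 + 0*0 + 0*-3 + 0*-1 = 1
  c_5 = 2*2 + 0*1 + 0*-1 + -1*2 + 0*2 + 0*0 + 0*-3 + 0*-1 = 2
  c_6 = 0*2 + 0*1 + -1*-1 + 0*2 + 0*2 + 0*0 + 0*-3 + 0*-1 = 1
  c_7 = 0*2 + 0*1 + 0*-1 + 0*2 + 0*2 + -1*0 + 0*-3 + 0*-1 = 0
  c_8 = 0*2 + 0*1 + 0*-1 + 0*2 + 0*2 + 2*0 + 0*-3 + -1*-1 = 1
Expand coordinatewise in base 3:
  c_1 = 1 = 1·3^0
  c_2 = 2 = 2·3^0
  c_3 = 2 = 2·3^0
  c_4 = 1 = 1·3^0
  c_5 = 2 = 2·3^0
  c_6 = 1 = 1·3^0
  c_7 = 0
  c_8 = 1 = 1·3^0
p-restricted factor λ_0 = (1, 2, 2, 1, 2, 1, 0, 1)

((1, 2, 2, 1, 2, 1, 0, 1),)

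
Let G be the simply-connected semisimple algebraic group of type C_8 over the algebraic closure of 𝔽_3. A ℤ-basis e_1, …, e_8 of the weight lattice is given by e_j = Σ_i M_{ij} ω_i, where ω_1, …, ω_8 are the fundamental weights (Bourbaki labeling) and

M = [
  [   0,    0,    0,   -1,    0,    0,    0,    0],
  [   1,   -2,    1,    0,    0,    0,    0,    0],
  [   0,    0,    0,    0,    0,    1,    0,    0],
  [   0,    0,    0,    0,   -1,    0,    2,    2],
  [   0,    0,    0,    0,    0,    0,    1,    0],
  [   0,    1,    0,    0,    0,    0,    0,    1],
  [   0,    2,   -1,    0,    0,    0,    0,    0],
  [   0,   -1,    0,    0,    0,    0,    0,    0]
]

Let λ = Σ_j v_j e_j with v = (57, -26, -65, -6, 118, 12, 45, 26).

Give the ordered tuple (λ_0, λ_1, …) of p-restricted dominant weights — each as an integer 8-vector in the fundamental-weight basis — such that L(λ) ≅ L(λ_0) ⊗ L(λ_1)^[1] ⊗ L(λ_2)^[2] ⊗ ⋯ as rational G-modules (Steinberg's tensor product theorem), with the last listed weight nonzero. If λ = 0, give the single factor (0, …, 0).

((0, 2, 0, 0, 0, 0, 1, 2), (2, 2, 1, 2, 0, 0, 1, 2), (0, 1, 1, 2, 2, 0, 1, 2), (0, 1, 0, 0, 1, 0, 0, 0))

Converting to the ω-basis (c_i = row i of M dotted with v = (57, -26, -65, -6, 118, 12, 45, 26)):
  c_1 = (0)·(57) + (0)·(-26) + (0)·(-65) + (-1)·(-6) + (0)·(118) + (0)·(12) + (0)·(45) + (0)·(26) = 6
  c_2 = (1)·(57) + (-2)·(-26) + (1)·(-65) + (0)·(-6) + (0)·(118) + (0)·(12) + (0)·(45) + (0)·(26) = 44
  c_3 = (0)·(57) + (0)·(-26) + (0)·(-65) + (0)·(-6) + (0)·(118) + (1)·(12) + (0)·(45) + (0)·(26) = 12
  c_4 = (0)·(57) + (0)·(-26) + (0)·(-65) + (0)·(-6) + (-1)·(118) + (0)·(12) + (2)·(45) + (2)·(26) = 24
  c_5 = (0)·(57) + (0)·(-26) + (0)·(-65) + (0)·(-6) + (0)·(118) + (0)·(12) + (1)·(45) + (0)·(26) = 45
  c_6 = (0)·(57) + (1)·(-26) + (0)·(-65) + (0)·(-6) + (0)·(118) + (0)·(12) + (0)·(45) + (1)·(26) = 0
  c_7 = (0)·(57) + (2)·(-26) + (-1)·(-65) + (0)·(-6) + (0)·(118) + (0)·(12) + (0)·(45) + (0)·(26) = 13
  c_8 = (0)·(57) + (-1)·(-26) + (0)·(-65) + (0)·(-6) + (0)·(118) + (0)·(12) + (0)·(45) + (0)·(26) = 26
Base-3 expansion of each c_i:
  c_1 = 6 = 0·3^0 + 2·3^1
  c_2 = 44 = 2·3^0 + 2·3^1 + 1·3^2 + 1·3^3
  c_3 = 12 = 0·3^0 + 1·3^1 + 1·3^2
  c_4 = 24 = 0·3^0 + 2·3^1 + 2·3^2
  c_5 = 45 = 0·3^0 + 0·3^1 + 2·3^2 + 1·3^3
  c_6 = 0
  c_7 = 13 = 1·3^0 + 1·3^1 + 1·3^2
  c_8 = 26 = 2·3^0 + 2·3^1 + 2·3^2
Factor λ_0 = (0, 2, 0, 0, 0, 0, 1, 2)
Factor λ_1 = (2, 2, 1, 2, 0, 0, 1, 2)
Factor λ_2 = (0, 1, 1, 2, 2, 0, 1, 2)
Factor λ_3 = (0, 1, 0, 0, 1, 0, 0, 0)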